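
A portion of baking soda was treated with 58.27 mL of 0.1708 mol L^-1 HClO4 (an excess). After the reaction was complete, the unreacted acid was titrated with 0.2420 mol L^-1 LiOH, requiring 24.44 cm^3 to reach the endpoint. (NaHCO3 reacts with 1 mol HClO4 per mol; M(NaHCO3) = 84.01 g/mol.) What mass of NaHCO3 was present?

Total n(HClO4) added = 0.1708 x 0.05827 = 0.009953 mol.
n(LiOH) used = 0.2420 x 0.02444 = 0.005914 mol, which equals the excess n(HClO4).
So n(HClO4) consumed by the sample = 0.009953 - 0.005914 = 0.004038 mol.
n(NaHCO3) = 0.004038 / 1 = 0.004038 mol.
mass = 0.004038 mol x 84.01 g/mol = 0.339 g.

0.339 g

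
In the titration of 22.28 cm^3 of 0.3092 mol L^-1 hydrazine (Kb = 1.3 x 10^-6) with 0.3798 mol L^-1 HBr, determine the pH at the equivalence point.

n(N2H4) = 0.3092 x 0.02228 = 0.006889 mol; V(HBr) at equivalence = 0.006889/0.3798 = 0.01814 L.
At equivalence the base is fully converted to N2H5+; total volume = 0.04042 L, so [N2H5+] = 0.006889/0.04042 = 0.1704 M.
Ka(N2H5+) = Kw/Kb = 1.0e-14 / 1.3 x 10^-6 = 7.69e-9.
[H^+] = sqrt(Ka x [N2H5+]) = sqrt(7.69e-9 x 0.1704) = 3.62e-5 M.
pH = -log(3.62e-5) = 4.44.

4.44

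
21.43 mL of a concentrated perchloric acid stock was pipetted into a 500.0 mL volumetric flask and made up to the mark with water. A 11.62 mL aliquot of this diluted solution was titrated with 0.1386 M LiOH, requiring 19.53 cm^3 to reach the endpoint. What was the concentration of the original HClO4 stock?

n(LiOH) = 0.1386 x 0.01953 = 0.002707 mol.
n(HClO4) in the aliquot = 0.002707 mol.
[diluted HClO4] = 0.002707 / 0.01162 = 0.2329 M.
Dilution factor = 500.0/21.43 = 23.33, so [stock] = 0.2329 x 23.33 = 5.44 M.

5.44 M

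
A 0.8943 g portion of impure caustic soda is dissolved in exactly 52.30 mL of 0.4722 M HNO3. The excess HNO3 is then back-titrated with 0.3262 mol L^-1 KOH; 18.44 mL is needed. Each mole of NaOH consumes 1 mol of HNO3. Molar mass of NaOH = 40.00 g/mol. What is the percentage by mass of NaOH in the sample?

83.6%

Total n(HNO3) added = 0.4722 x 0.05230 = 0.02470 mol.
n(KOH) used = 0.3262 x 0.01844 = 0.006015 mol, which equals the excess n(HNO3).
So n(HNO3) consumed by the sample = 0.02470 - 0.006015 = 0.01868 mol.
n(NaOH) = 0.01868 / 1 = 0.01868 mol.
mass NaOH = 0.01868 x 40.00 = 0.7472 g, so %NaOH = 0.7472/0.8943 x 100 = 83.6%.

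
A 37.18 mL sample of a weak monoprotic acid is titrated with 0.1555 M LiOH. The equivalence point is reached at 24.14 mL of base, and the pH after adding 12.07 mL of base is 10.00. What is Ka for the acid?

1.0 x 10^-10

12.07 mL is half of the equivalence volume, so this is the half-equivalence point where [HA] = [A^-].
At half-equivalence pH = pKa, so pKa = 10.00.
Ka = 10^(-10.00) = 1.0 x 10^-10.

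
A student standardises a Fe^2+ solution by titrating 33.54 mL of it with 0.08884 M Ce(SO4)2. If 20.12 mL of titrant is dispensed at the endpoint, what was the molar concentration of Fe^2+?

n(Ce(SO4)2) = 0.08884 x 0.02012 = 0.001787 mol.
From the balanced equation, 1 mol Ce(SO4)2 reacts with 1 mol Fe^2+, so n(Fe^2+) = 0.001787 x 1/1 = 0.001787 mol.
[Fe^2+] = 0.001787 / 0.03354 L = 0.0533 M.

0.0533 M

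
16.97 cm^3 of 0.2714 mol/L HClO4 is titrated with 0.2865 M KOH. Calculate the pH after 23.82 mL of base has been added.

12.74

n(acid) = 0.2714 x 0.01697 = 0.004606 mol; n(KOH) added = 0.2865 x 0.02382 = 0.006824 mol.
Base is in excess by 0.006824 - 0.004606 = 0.002219 mol in a total volume of 0.04079 L.
[OH^-] = 0.002219/0.04079 = 0.05439 M, so pOH = 1.26 and pH = 14.00 - 1.26 = 12.74.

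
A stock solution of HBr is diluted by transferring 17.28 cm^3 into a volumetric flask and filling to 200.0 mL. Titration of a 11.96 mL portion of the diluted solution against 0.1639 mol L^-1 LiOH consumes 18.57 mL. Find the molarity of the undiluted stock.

n(LiOH) = 0.1639 x 0.01857 = 0.003044 mol.
n(HBr) in the aliquot = 0.003044 mol.
[diluted HBr] = 0.003044 / 0.01196 = 0.2545 M.
Dilution factor = 200.0/17.28 = 11.57, so [stock] = 0.2545 x 11.57 = 2.95 M.

2.95 M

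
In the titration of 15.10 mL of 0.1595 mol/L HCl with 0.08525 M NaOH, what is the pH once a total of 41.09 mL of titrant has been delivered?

12.29

n(acid) = 0.1595 x 0.01510 = 0.002408 mol; n(NaOH) added = 0.08525 x 0.04109 = 0.003503 mol.
Base is in excess by 0.003503 - 0.002408 = 0.001094 mol in a total volume of 0.05619 L.
[OH^-] = 0.001094/0.05619 = 0.01948 M, so pOH = 1.71 and pH = 14.00 - 1.71 = 12.29.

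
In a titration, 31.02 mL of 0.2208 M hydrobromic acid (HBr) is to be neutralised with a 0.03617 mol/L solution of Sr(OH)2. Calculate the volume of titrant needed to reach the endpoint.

n(HBr) = 0.2208 mol/L x 0.03102 L = 0.006849 mol.
The neutralisation is 2 HBr : 1 Sr(OH)2, so n(Sr(OH)2) = 0.006849 x 1/2 = 0.003425 mol.
V(Sr(OH)2) = 0.003425 / 0.03617 = 0.09468 L = 94.7 mL.

94.7 mL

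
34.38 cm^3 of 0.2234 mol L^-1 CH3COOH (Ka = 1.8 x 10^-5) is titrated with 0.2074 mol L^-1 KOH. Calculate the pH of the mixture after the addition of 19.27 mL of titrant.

Initial n(CH3COOH) = 0.2234 x 0.03438 = 0.007680 mol.
n(KOH) added = 0.2074 x 0.01927 = 0.003997 mol, converting that many moles of CH3COOH to CH3COO-.
Remaining n(CH3COOH) = 0.003684 mol; n(CH3COO-) = 0.003997 mol.
By Henderson-Hasselbalch, pH = pKa + log([A^-]/[HA]) = 4.74 + log(0.003997/0.003684) = 4.74 + (+0.04) = 4.78.

4.78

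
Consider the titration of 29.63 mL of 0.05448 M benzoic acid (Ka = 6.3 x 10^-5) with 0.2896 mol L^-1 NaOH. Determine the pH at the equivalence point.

n(C6H5COOH) = 0.05448 x 0.02963 = 0.001614 mol; V(NaOH) at equivalence = 0.001614/0.2896 = 0.005574 L.
At equivalence all the acid is converted to C6H5COO-; total volume = 0.02963 + 0.005574 = 0.03520 L, so [C6H5COO-] = 0.001614/0.03520 = 0.04585 M.
Kb = Kw/Ka = 1.0e-14 / 6.3 x 10^-5 = 1.59e-10.
[OH^-] = sqrt(Kb x [C6H5COO-]) = sqrt(1.59e-10 x 0.04585) = 2.70e-6 M.
pOH = 5.57, so pH = 14.00 - 5.57 = 8.43.

8.43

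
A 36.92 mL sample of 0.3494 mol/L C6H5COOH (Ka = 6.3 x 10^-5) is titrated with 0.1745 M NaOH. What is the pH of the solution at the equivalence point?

n(C6H5COOH) = 0.3494 x 0.03692 = 0.01290 mol; V(NaOH) at equivalence = 0.01290/0.1745 = 0.07392 L.
At equivalence all the acid is converted to C6H5COO-; total volume = 0.03692 + 0.07392 = 0.1108 L, so [C6H5COO-] = 0.01290/0.1108 = 0.1164 M.
Kb = Kw/Ka = 1.0e-14 / 6.3 x 10^-5 = 1.59e-10.
[OH^-] = sqrt(Kb x [C6H5COO-]) = sqrt(1.59e-10 x 0.1164) = 4.30e-6 M.
pOH = 5.37, so pH = 14.00 - 5.37 = 8.63.

8.63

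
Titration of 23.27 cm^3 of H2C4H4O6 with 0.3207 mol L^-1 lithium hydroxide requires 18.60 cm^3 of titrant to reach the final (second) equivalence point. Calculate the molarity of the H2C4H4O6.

0.128 M

n(LiOH) = 0.3207 x 0.01860 = 0.005965 mol.
At the final (second) equivalence point, 2 mol OH^- react per mol H2C4H4O6, so n(H2C4H4O6) = 0.005965 / 2 = 0.002983 mol.
[H2C4H4O6] = 0.002983 / 0.02327 L = 0.128 M.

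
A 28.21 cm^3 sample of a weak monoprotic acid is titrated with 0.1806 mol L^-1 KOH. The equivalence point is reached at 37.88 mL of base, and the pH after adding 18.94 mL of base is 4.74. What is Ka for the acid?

1.8 x 10^-5

18.94 mL is half of the equivalence volume, so this is the half-equivalence point where [HA] = [A^-].
At half-equivalence pH = pKa, so pKa = 4.74.
Ka = 10^(-4.74) = 1.8 x 10^-5.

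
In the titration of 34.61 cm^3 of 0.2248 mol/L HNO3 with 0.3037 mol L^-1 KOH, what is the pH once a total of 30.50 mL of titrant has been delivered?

n(acid) = 0.2248 x 0.03461 = 0.007780 mol; n(KOH) added = 0.3037 x 0.03050 = 0.009263 mol.
Base is in excess by 0.009263 - 0.007780 = 0.001483 mol in a total volume of 0.06511 L.
[OH^-] = 0.001483/0.06511 = 0.02277 M, so pOH = 1.64 and pH = 14.00 - 1.64 = 12.36.

12.36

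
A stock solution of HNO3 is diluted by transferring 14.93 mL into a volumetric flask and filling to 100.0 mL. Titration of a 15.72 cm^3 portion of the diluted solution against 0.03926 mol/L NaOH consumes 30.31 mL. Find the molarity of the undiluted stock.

n(NaOH) = 0.03926 x 0.03031 = 0.001190 mol.
n(HNO3) in the aliquot = 0.001190 mol.
[diluted HNO3] = 0.001190 / 0.01572 = 0.07570 M.
Dilution factor = 100.0/14.93 = 6.698, so [stock] = 0.07570 x 6.698 = 0.507 M.

0.507 M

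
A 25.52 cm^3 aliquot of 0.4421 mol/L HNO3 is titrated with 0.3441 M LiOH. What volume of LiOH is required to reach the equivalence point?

32.8 mL

n(HNO3) = 0.4421 mol/L x 0.02552 L = 0.01128 mol.
At equivalence n(LiOH) = n(HNO3) = 0.01128 mol.
V(LiOH) = 0.01128 / 0.3441 = 0.03279 L = 32.8 mL.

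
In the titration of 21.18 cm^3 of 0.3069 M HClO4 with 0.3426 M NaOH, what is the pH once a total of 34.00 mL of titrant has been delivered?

n(acid) = 0.3069 x 0.02118 = 0.006500 mol; n(NaOH) added = 0.3426 x 0.03400 = 0.01165 mol.
Base is in excess by 0.01165 - 0.006500 = 0.005148 mol in a total volume of 0.05518 L.
[OH^-] = 0.005148/0.05518 = 0.09330 M, so pOH = 1.03 and pH = 14.00 - 1.03 = 12.97.

12.97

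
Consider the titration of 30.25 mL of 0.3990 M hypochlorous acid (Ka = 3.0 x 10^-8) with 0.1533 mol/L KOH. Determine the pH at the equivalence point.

n(HClO) = 0.3990 x 0.03025 = 0.01207 mol; V(KOH) at equivalence = 0.01207/0.1533 = 0.07873 L.
At equivalence all the acid is converted to ClO-; total volume = 0.03025 + 0.07873 = 0.1090 L, so [ClO-] = 0.01207/0.1090 = 0.1107 M.
Kb = Kw/Ka = 1.0e-14 / 3.0 x 10^-8 = 3.33e-7.
[OH^-] = sqrt(Kb x [ClO-]) = sqrt(3.33e-7 x 0.1107) = 0.000192 M.
pOH = 3.72, so pH = 14.00 - 3.72 = 10.28.

10.28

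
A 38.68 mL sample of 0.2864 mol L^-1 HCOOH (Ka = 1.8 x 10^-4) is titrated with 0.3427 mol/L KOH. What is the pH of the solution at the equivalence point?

n(HCOOH) = 0.2864 x 0.03868 = 0.01108 mol; V(KOH) at equivalence = 0.01108/0.3427 = 0.03233 L.
At equivalence all the acid is converted to HCOO-; total volume = 0.03868 + 0.03233 = 0.07101 L, so [HCOO-] = 0.01108/0.07101 = 0.1560 M.
Kb = Kw/Ka = 1.0e-14 / 1.8 x 10^-4 = 5.56e-11.
[OH^-] = sqrt(Kb x [HCOO-]) = sqrt(5.56e-11 x 0.1560) = 2.94e-6 M.
pOH = 5.53, so pH = 14.00 - 5.53 = 8.47.

8.47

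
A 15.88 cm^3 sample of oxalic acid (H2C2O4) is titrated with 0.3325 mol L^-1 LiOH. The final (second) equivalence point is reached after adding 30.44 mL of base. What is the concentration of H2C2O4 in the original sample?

n(LiOH) = 0.3325 x 0.03044 = 0.01012 mol.
At the final (second) equivalence point, 2 mol OH^- react per mol H2C2O4, so n(H2C2O4) = 0.01012 / 2 = 0.005061 mol.
[H2C2O4] = 0.005061 / 0.01588 L = 0.319 M.

0.319 M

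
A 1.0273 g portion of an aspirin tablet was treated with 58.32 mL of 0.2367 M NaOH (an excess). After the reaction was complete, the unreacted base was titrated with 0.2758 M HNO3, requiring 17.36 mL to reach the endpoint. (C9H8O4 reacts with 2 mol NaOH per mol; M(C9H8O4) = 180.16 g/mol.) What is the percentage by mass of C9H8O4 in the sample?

79.1%

Total n(NaOH) added = 0.2367 x 0.05832 = 0.01380 mol.
n(HNO3) used = 0.2758 x 0.01736 = 0.004788 mol, which equals the excess n(NaOH).
So n(NaOH) consumed by the sample = 0.01380 - 0.004788 = 0.009016 mol.
n(C9H8O4) = 0.009016 / 2 = 0.004508 mol.
mass C9H8O4 = 0.004508 x 180.16 = 0.8122 g, so %C9H8O4 = 0.8122/1.0273 x 100 = 79.1%.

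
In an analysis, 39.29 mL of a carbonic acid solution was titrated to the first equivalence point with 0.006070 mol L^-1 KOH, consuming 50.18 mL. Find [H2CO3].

n(KOH) = 0.006070 x 0.05018 = 0.0003046 mol.
At the first equivalence point, 1 mol OH^- react per mol H2CO3, so n(H2CO3) = 0.0003046 / 1 = 0.0003046 mol.
[H2CO3] = 0.0003046 / 0.03929 L = 0.00775 M.

0.00775 M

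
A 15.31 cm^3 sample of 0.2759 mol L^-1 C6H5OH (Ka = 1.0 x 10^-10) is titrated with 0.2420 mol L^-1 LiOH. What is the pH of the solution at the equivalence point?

11.56

n(C6H5OH) = 0.2759 x 0.01531 = 0.004224 mol; V(LiOH) at equivalence = 0.004224/0.2420 = 0.01745 L.
At equivalence all the acid is converted to C6H5O-; total volume = 0.01531 + 0.01745 = 0.03276 L, so [C6H5O-] = 0.004224/0.03276 = 0.1289 M.
Kb = Kw/Ka = 1.0e-14 / 1.0 x 10^-10 = 0.000100.
[OH^-] = sqrt(Kb x [C6H5O-]) = sqrt(0.000100 x 0.1289) = 0.00359 M.
pOH = 2.44, so pH = 14.00 - 2.44 = 11.56.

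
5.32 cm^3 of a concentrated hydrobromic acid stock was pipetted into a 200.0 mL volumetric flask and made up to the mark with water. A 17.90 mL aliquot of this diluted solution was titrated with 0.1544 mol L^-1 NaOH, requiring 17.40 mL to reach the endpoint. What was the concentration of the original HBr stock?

n(NaOH) = 0.1544 x 0.01740 = 0.002687 mol.
n(HBr) in the aliquot = 0.002687 mol.
[diluted HBr] = 0.002687 / 0.01790 = 0.1501 M.
Dilution factor = 200.0/5.320 = 37.59, so [stock] = 0.1501 x 37.59 = 5.64 M.

5.64 M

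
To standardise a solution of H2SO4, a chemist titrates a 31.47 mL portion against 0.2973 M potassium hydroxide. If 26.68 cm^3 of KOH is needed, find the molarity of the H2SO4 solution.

n(KOH) delivered = 0.2973 x 0.02668 = 0.007932 mol.
The reaction is 1 H2SO4 + 2 KOH, so n(H2SO4) = 0.007932 x 1/2 = 0.003966 mol.
[H2SO4] = 0.003966 mol / 0.03147 L = 0.126 M.

0.126 M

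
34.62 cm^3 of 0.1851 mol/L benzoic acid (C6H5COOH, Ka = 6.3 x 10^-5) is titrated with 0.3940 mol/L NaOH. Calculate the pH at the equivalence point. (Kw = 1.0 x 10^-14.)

8.65

n(C6H5COOH) = 0.1851 x 0.03462 = 0.006408 mol; V(NaOH) at equivalence = 0.006408/0.3940 = 0.01626 L.
At equivalence all the acid is converted to C6H5COO-; total volume = 0.03462 + 0.01626 = 0.05088 L, so [C6H5COO-] = 0.006408/0.05088 = 0.1259 M.
Kb = Kw/Ka = 1.0e-14 / 6.3 x 10^-5 = 1.59e-10.
[OH^-] = sqrt(Kb x [C6H5COO-]) = sqrt(1.59e-10 x 0.1259) = 4.47e-6 M.
pOH = 5.35, so pH = 14.00 - 5.35 = 8.65.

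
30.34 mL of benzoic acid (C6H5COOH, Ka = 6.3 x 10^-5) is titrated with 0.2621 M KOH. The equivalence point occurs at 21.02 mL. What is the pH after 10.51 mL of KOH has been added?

10.51 mL is exactly half the equivalence volume (21.02/2), i.e. the half-equivalence point.
There, n(HA) = n(A^-), so pH = pKa = -log(6.3 x 10^-5) = 4.20.

4.20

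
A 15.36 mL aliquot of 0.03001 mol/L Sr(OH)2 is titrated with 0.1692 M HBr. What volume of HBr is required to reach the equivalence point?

n(Sr(OH)2) = 0.03001 mol/L x 0.01536 L = 0.0004610 mol.
The neutralisation is 1 Sr(OH)2 : 2 HBr, so n(HBr) = 0.0004610 x 2/1 = 0.0009219 mol.
V(HBr) = 0.0009219 / 0.1692 = 0.005449 L = 5.45 mL.

5.45 mL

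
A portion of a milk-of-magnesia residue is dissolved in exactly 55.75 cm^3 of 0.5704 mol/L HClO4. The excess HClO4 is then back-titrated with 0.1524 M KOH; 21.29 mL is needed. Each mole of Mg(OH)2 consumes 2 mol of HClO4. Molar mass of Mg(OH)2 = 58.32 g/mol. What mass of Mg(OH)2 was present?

Total n(HClO4) added = 0.5704 x 0.05575 = 0.03180 mol.
n(KOH) used = 0.1524 x 0.02129 = 0.003245 mol, which equals the excess n(HClO4).
So n(HClO4) consumed by the sample = 0.03180 - 0.003245 = 0.02856 mol.
n(Mg(OH)2) = 0.02856 / 2 = 0.01428 mol.
mass = 0.01428 mol x 58.32 g/mol = 0.833 g.

0.833 g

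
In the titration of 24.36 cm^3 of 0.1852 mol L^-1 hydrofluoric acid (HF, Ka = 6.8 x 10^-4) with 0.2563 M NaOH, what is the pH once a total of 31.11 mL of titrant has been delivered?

12.80

n(acid) = 0.1852 x 0.02436 = 0.004511 mol; n(NaOH) added = 0.2563 x 0.03111 = 0.007973 mol.
Base is in excess by 0.007973 - 0.004511 = 0.003462 mol in a total volume of 0.05547 L.
[OH^-] = 0.003462/0.05547 = 0.06241 M, so pOH = 1.20 and pH = 14.00 - 1.20 = 12.80.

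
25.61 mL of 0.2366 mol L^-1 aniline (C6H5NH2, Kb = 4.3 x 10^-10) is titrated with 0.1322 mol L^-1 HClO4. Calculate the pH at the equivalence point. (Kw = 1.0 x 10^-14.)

n(C6H5NH2) = 0.2366 x 0.02561 = 0.006059 mol; V(HClO4) at equivalence = 0.006059/0.1322 = 0.04583 L.
At equivalence the base is fully converted to C6H5NH3+; total volume = 0.07144 L, so [C6H5NH3+] = 0.006059/0.07144 = 0.08481 M.
Ka(C6H5NH3+) = Kw/Kb = 1.0e-14 / 4.3 x 10^-10 = 2.33e-5.
[H^+] = sqrt(Ka x [C6H5NH3+]) = sqrt(2.33e-5 x 0.08481) = 0.00140 M.
pH = -log(0.00140) = 2.85.

2.85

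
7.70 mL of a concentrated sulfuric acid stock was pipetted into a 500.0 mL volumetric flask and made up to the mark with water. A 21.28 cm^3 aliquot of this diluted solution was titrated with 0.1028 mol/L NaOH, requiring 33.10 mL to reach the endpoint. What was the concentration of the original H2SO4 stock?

5.19 M

n(NaOH) = 0.1028 x 0.03310 = 0.003403 mol.
n(H2SO4) in the aliquot = 0.003403 x 1/2 = 0.001701 mol.
[diluted H2SO4] = 0.001701 / 0.02128 = 0.07995 M.
Dilution factor = 500.0/7.700 = 64.94, so [stock] = 0.07995 x 64.94 = 5.19 M.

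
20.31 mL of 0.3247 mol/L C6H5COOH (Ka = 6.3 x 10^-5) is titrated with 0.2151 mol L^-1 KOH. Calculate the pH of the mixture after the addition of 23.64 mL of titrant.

4.73

Initial n(C6H5COOH) = 0.3247 x 0.02031 = 0.006595 mol.
n(KOH) added = 0.2151 x 0.02364 = 0.005085 mol, converting that many moles of C6H5COOH to C6H5COO-.
Remaining n(C6H5COOH) = 0.001510 mol; n(C6H5COO-) = 0.005085 mol.
By Henderson-Hasselbalch, pH = pKa + log([A^-]/[HA]) = 4.20 + log(0.005085/0.001510) = 4.20 + (+0.53) = 4.73.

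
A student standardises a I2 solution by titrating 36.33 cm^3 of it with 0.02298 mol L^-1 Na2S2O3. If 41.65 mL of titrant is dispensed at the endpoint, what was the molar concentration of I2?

0.0132 M

n(Na2S2O3) = 0.02298 x 0.04165 = 0.0009571 mol.
From the balanced equation, 2 mol Na2S2O3 reacts with 1 mol I2, so n(I2) = 0.0009571 x 1/2 = 0.0004786 mol.
[I2] = 0.0004786 / 0.03633 L = 0.0132 M.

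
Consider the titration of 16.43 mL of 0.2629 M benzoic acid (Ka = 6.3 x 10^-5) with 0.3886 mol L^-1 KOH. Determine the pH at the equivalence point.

8.70

n(C6H5COOH) = 0.2629 x 0.01643 = 0.004319 mol; V(KOH) at equivalence = 0.004319/0.3886 = 0.01112 L.
At equivalence all the acid is converted to C6H5COO-; total volume = 0.01643 + 0.01112 = 0.02755 L, so [C6H5COO-] = 0.004319/0.02755 = 0.1568 M.
Kb = Kw/Ka = 1.0e-14 / 6.3 x 10^-5 = 1.59e-10.
[OH^-] = sqrt(Kb x [C6H5COO-]) = sqrt(1.59e-10 x 0.1568) = 4.99e-6 M.
pOH = 5.30, so pH = 14.00 - 5.30 = 8.70.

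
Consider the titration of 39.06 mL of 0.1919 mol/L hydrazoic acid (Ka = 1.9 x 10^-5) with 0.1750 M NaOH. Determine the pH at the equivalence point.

8.84

n(HN3) = 0.1919 x 0.03906 = 0.007496 mol; V(NaOH) at equivalence = 0.007496/0.1750 = 0.04283 L.
At equivalence all the acid is converted to N3-; total volume = 0.03906 + 0.04283 = 0.08189 L, so [N3-] = 0.007496/0.08189 = 0.09153 M.
Kb = Kw/Ka = 1.0e-14 / 1.9 x 10^-5 = 5.26e-10.
[OH^-] = sqrt(Kb x [N3-]) = sqrt(5.26e-10 x 0.09153) = 6.94e-6 M.
pOH = 5.16, so pH = 14.00 - 5.16 = 8.84.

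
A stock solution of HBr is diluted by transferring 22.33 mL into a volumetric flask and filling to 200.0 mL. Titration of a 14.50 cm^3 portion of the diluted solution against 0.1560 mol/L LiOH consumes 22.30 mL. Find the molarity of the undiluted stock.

n(LiOH) = 0.1560 x 0.02230 = 0.003479 mol.
n(HBr) in the aliquot = 0.003479 mol.
[diluted HBr] = 0.003479 / 0.01450 = 0.2399 M.
Dilution factor = 200.0/22.33 = 8.957, so [stock] = 0.2399 x 8.957 = 2.15 M.

2.15 M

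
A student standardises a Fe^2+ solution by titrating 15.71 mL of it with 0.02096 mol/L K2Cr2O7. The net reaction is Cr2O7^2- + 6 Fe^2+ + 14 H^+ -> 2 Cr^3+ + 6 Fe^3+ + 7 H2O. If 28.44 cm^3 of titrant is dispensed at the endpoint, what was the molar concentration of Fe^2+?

n(K2Cr2O7) = 0.02096 x 0.02844 = 0.0005961 mol.
From the balanced equation, 1 mol K2Cr2O7 reacts with 6 mol Fe^2+, so n(Fe^2+) = 0.0005961 x 6/1 = 0.003577 mol.
[Fe^2+] = 0.003577 / 0.01571 L = 0.228 M.

0.228 M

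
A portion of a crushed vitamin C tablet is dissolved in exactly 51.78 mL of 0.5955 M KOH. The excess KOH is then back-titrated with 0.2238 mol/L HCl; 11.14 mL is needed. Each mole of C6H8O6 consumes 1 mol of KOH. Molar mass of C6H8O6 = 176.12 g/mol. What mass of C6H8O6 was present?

Total n(KOH) added = 0.5955 x 0.05178 = 0.03083 mol.
n(HCl) used = 0.2238 x 0.01114 = 0.002493 mol, which equals the excess n(KOH).
So n(KOH) consumed by the sample = 0.03083 - 0.002493 = 0.02834 mol.
n(C6H8O6) = 0.02834 / 1 = 0.02834 mol.
mass = 0.02834 mol x 176.12 g/mol = 4.99 g.

4.99 g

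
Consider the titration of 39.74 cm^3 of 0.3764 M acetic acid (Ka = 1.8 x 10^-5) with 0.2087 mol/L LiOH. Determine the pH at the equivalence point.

n(CH3COOH) = 0.3764 x 0.03974 = 0.01496 mol; V(LiOH) at equivalence = 0.01496/0.2087 = 0.07167 L.
At equivalence all the acid is converted to CH3COO-; total volume = 0.03974 + 0.07167 = 0.1114 L, so [CH3COO-] = 0.01496/0.1114 = 0.1343 M.
Kb = Kw/Ka = 1.0e-14 / 1.8 x 10^-5 = 5.56e-10.
[OH^-] = sqrt(Kb x [CH3COO-]) = sqrt(5.56e-10 x 0.1343) = 8.64e-6 M.
pOH = 5.06, so pH = 14.00 - 5.06 = 8.94.

8.94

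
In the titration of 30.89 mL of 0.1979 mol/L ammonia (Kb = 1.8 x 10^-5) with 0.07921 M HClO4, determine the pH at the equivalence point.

n(NH3) = 0.1979 x 0.03089 = 0.006113 mol; V(HClO4) at equivalence = 0.006113/0.07921 = 0.07718 L.
At equivalence the base is fully converted to NH4+; total volume = 0.1081 L, so [NH4+] = 0.006113/0.1081 = 0.05657 M.
Ka(NH4+) = Kw/Kb = 1.0e-14 / 1.8 x 10^-5 = 5.56e-10.
[H^+] = sqrt(Ka x [NH4+]) = sqrt(5.56e-10 x 0.05657) = 5.61e-6 M.
pH = -log(5.61e-6) = 5.25.

5.25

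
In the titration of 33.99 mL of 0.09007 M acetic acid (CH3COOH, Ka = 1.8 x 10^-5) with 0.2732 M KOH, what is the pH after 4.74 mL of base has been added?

4.61

Initial n(CH3COOH) = 0.09007 x 0.03399 = 0.003061 mol.
n(KOH) added = 0.2732 x 0.004740 = 0.001295 mol, converting that many moles of CH3COOH to CH3COO-.
Remaining n(CH3COOH) = 0.001767 mol; n(CH3COO-) = 0.001295 mol.
By Henderson-Hasselbalch, pH = pKa + log([A^-]/[HA]) = 4.74 + log(0.001295/0.001767) = 4.74 + (-0.13) = 4.61.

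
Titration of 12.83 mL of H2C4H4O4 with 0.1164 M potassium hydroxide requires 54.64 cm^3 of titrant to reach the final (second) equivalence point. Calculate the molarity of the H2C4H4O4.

n(KOH) = 0.1164 x 0.05464 = 0.006360 mol.
At the final (second) equivalence point, 2 mol OH^- react per mol H2C4H4O4, so n(H2C4H4O4) = 0.006360 / 2 = 0.003180 mol.
[H2C4H4O4] = 0.003180 / 0.01283 L = 0.248 M.

0.248 M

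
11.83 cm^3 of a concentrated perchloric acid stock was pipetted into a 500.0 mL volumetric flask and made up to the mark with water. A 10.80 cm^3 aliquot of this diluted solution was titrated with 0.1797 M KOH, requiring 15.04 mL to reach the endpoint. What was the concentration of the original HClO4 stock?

10.6 M

n(KOH) = 0.1797 x 0.01504 = 0.002703 mol.
n(HClO4) in the aliquot = 0.002703 mol.
[diluted HClO4] = 0.002703 / 0.01080 = 0.2502 M.
Dilution factor = 500.0/11.83 = 42.27, so [stock] = 0.2502 x 42.27 = 10.6 M.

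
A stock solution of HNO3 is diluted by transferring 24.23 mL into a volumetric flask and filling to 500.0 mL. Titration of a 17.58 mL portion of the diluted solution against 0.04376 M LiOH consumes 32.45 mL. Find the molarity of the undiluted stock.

1.67 M

n(LiOH) = 0.04376 x 0.03245 = 0.001420 mol.
n(HNO3) in the aliquot = 0.001420 mol.
[diluted HNO3] = 0.001420 / 0.01758 = 0.08077 M.
Dilution factor = 500.0/24.23 = 20.64, so [stock] = 0.08077 x 20.64 = 1.67 M.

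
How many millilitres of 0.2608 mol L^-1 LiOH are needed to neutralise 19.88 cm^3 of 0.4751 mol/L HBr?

36.2 mL

n(HBr) = 0.4751 mol/L x 0.01988 L = 0.009445 mol.
At equivalence n(LiOH) = n(HBr) = 0.009445 mol.
V(LiOH) = 0.009445 / 0.2608 = 0.03622 L = 36.2 mL.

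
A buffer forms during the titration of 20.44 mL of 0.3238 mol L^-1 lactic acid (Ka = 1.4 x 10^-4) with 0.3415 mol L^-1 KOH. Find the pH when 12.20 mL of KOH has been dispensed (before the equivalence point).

Initial n(HC3H5O3) = 0.3238 x 0.02044 = 0.006618 mol.
n(KOH) added = 0.3415 x 0.01220 = 0.004166 mol, converting that many moles of HC3H5O3 to C3H5O3-.
Remaining n(HC3H5O3) = 0.002452 mol; n(C3H5O3-) = 0.004166 mol.
By Henderson-Hasselbalch, pH = pKa + log([A^-]/[HA]) = 3.85 + log(0.004166/0.002452) = 3.85 + (+0.23) = 4.08.

4.08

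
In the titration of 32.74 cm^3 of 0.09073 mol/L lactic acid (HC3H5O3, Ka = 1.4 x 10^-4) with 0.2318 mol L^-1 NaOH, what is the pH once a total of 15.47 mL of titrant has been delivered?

n(acid) = 0.09073 x 0.03274 = 0.002971 mol; n(NaOH) added = 0.2318 x 0.01547 = 0.003586 mol.
Base is in excess by 0.003586 - 0.002971 = 0.0006154 mol in a total volume of 0.04821 L.
[OH^-] = 0.0006154/0.04821 = 0.01277 M, so pOH = 1.89 and pH = 14.00 - 1.89 = 12.11.

12.11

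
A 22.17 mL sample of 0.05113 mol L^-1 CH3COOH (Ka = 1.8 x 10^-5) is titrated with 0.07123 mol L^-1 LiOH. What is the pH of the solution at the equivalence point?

n(CH3COOH) = 0.05113 x 0.02217 = 0.001134 mol; V(LiOH) at equivalence = 0.001134/0.07123 = 0.01591 L.
At equivalence all the acid is converted to CH3COO-; total volume = 0.02217 + 0.01591 = 0.03808 L, so [CH3COO-] = 0.001134/0.03808 = 0.02976 M.
Kb = Kw/Ka = 1.0e-14 / 1.8 x 10^-5 = 5.56e-10.
[OH^-] = sqrt(Kb x [CH3COO-]) = sqrt(5.56e-10 x 0.02976) = 4.07e-6 M.
pOH = 5.39, so pH = 14.00 - 5.39 = 8.61.

8.61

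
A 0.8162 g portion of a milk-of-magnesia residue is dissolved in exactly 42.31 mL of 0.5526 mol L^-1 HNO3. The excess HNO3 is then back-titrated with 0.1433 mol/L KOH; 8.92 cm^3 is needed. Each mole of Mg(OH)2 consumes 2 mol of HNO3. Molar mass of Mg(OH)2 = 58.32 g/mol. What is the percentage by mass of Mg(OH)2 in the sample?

Total n(HNO3) added = 0.5526 x 0.04231 = 0.02338 mol.
n(KOH) used = 0.1433 x 0.008920 = 0.001278 mol, which equals the excess n(HNO3).
So n(HNO3) consumed by the sample = 0.02338 - 0.001278 = 0.02210 mol.
n(Mg(OH)2) = 0.02210 / 2 = 0.01105 mol.
mass Mg(OH)2 = 0.01105 x 58.32 = 0.6445 g, so %Mg(OH)2 = 0.6445/0.8162 x 100 = 79.0%.

79.0%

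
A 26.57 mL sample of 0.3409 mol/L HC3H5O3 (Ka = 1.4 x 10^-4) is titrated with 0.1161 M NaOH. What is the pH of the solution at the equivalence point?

8.40

n(HC3H5O3) = 0.3409 x 0.02657 = 0.009058 mol; V(NaOH) at equivalence = 0.009058/0.1161 = 0.07802 L.
At equivalence all the acid is converted to C3H5O3-; total volume = 0.02657 + 0.07802 = 0.1046 L, so [C3H5O3-] = 0.009058/0.1046 = 0.08661 M.
Kb = Kw/Ka = 1.0e-14 / 1.4 x 10^-4 = 7.14e-11.
[OH^-] = sqrt(Kb x [C3H5O3-]) = sqrt(7.14e-11 x 0.08661) = 2.49e-6 M.
pOH = 5.60, so pH = 14.00 - 5.60 = 8.40.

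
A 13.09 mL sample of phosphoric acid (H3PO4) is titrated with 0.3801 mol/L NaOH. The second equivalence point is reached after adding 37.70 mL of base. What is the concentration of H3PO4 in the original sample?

n(NaOH) = 0.3801 x 0.03770 = 0.01433 mol.
At the second equivalence point, 2 mol OH^- react per mol H3PO4, so n(H3PO4) = 0.01433 / 2 = 0.007165 mol.
[H3PO4] = 0.007165 / 0.01309 L = 0.547 M.

0.547 M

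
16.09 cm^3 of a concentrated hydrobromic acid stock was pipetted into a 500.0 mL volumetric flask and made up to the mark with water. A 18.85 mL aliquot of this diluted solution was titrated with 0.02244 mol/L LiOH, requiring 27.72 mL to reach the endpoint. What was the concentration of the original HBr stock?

n(LiOH) = 0.02244 x 0.02772 = 0.0006220 mol.
n(HBr) in the aliquot = 0.0006220 mol.
[diluted HBr] = 0.0006220 / 0.01885 = 0.03300 M.
Dilution factor = 500.0/16.09 = 31.08, so [stock] = 0.03300 x 31.08 = 1.03 M.

1.03 M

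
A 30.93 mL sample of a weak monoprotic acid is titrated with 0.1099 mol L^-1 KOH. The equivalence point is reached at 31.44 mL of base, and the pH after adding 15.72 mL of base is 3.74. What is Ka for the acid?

15.72 mL is half of the equivalence volume, so this is the half-equivalence point where [HA] = [A^-].
At half-equivalence pH = pKa, so pKa = 3.74.
Ka = 10^(-3.74) = 1.8 x 10^-4.

1.8 x 10^-4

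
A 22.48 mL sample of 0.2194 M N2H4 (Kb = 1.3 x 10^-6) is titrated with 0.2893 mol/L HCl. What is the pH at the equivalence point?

4.51

n(N2H4) = 0.2194 x 0.02248 = 0.004932 mol; V(HCl) at equivalence = 0.004932/0.2893 = 0.01705 L.
At equivalence the base is fully converted to N2H5+; total volume = 0.03953 L, so [N2H5+] = 0.004932/0.03953 = 0.1248 M.
Ka(N2H5+) = Kw/Kb = 1.0e-14 / 1.3 x 10^-6 = 7.69e-9.
[H^+] = sqrt(Ka x [N2H5+]) = sqrt(7.69e-9 x 0.1248) = 3.10e-5 M.
pH = -log(3.10e-5) = 4.51.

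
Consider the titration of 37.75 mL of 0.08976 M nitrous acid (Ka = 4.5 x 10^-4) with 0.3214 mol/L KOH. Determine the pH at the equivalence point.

8.10

n(HNO2) = 0.08976 x 0.03775 = 0.003388 mol; V(KOH) at equivalence = 0.003388/0.3214 = 0.01054 L.
At equivalence all the acid is converted to NO2-; total volume = 0.03775 + 0.01054 = 0.04829 L, so [NO2-] = 0.003388/0.04829 = 0.07016 M.
Kb = Kw/Ka = 1.0e-14 / 4.5 x 10^-4 = 2.22e-11.
[OH^-] = sqrt(Kb x [NO2-]) = sqrt(2.22e-11 x 0.07016) = 1.25e-6 M.
pOH = 5.90, so pH = 14.00 - 5.90 = 8.10.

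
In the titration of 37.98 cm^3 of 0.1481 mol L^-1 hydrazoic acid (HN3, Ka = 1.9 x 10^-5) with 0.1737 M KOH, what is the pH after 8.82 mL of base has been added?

Initial n(HN3) = 0.1481 x 0.03798 = 0.005625 mol.
n(KOH) added = 0.1737 x 0.008820 = 0.001532 mol, converting that many moles of HN3 to N3-.
Remaining n(HN3) = 0.004093 mol; n(N3-) = 0.001532 mol.
By Henderson-Hasselbalch, pH = pKa + log([A^-]/[HA]) = 4.72 + log(0.001532/0.004093) = 4.72 + (-0.43) = 4.29.

4.29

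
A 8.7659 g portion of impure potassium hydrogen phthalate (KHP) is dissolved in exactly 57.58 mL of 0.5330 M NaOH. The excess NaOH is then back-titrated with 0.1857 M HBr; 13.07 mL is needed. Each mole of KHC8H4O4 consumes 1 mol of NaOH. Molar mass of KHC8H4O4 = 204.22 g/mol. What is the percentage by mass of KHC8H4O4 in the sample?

Total n(NaOH) added = 0.5330 x 0.05758 = 0.03069 mol.
n(HBr) used = 0.1857 x 0.01307 = 0.002427 mol, which equals the excess n(NaOH).
So n(NaOH) consumed by the sample = 0.03069 - 0.002427 = 0.02826 mol.
n(KHC8H4O4) = 0.02826 / 1 = 0.02826 mol.
mass KHC8H4O4 = 0.02826 x 204.22 = 5.772 g, so %KHC8H4O4 = 5.772/8.7659 x 100 = 65.8%.

65.8%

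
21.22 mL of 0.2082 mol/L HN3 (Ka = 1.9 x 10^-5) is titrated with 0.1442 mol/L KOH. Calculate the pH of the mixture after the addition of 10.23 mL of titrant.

4.42

Initial n(HN3) = 0.2082 x 0.02122 = 0.004418 mol.
n(KOH) added = 0.1442 x 0.01023 = 0.001475 mol, converting that many moles of HN3 to N3-.
Remaining n(HN3) = 0.002943 mol; n(N3-) = 0.001475 mol.
By Henderson-Hasselbalch, pH = pKa + log([A^-]/[HA]) = 4.72 + log(0.001475/0.002943) = 4.72 + (-0.30) = 4.42.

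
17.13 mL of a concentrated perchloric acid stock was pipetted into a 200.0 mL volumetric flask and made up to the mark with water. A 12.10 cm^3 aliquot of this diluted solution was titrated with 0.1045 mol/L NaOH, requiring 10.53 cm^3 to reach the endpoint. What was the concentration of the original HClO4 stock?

n(NaOH) = 0.1045 x 0.01053 = 0.001100 mol.
n(HClO4) in the aliquot = 0.001100 mol.
[diluted HClO4] = 0.001100 / 0.01210 = 0.09094 M.
Dilution factor = 200.0/17.13 = 11.68, so [stock] = 0.09094 x 11.68 = 1.06 M.

1.06 M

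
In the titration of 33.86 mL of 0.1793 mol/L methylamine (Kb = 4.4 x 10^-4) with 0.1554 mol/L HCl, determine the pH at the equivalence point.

n(CH3NH2) = 0.1793 x 0.03386 = 0.006071 mol; V(HCl) at equivalence = 0.006071/0.1554 = 0.03907 L.
At equivalence the base is fully converted to CH3NH3+; total volume = 0.07293 L, so [CH3NH3+] = 0.006071/0.07293 = 0.08325 M.
Ka(CH3NH3+) = Kw/Kb = 1.0e-14 / 4.4 x 10^-4 = 2.27e-11.
[H^+] = sqrt(Ka x [CH3NH3+]) = sqrt(2.27e-11 x 0.08325) = 1.38e-6 M.
pH = -log(1.38e-6) = 5.86.

5.86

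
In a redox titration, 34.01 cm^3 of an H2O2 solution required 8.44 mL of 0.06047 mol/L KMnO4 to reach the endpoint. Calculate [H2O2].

n(KMnO4) = 0.06047 x 0.008440 = 0.0005104 mol.
From the balanced equation, 2 mol KMnO4 reacts with 5 mol H2O2, so n(H2O2) = 0.0005104 x 5/2 = 0.001276 mol.
[H2O2] = 0.001276 / 0.03401 L = 0.0375 M.

0.0375 M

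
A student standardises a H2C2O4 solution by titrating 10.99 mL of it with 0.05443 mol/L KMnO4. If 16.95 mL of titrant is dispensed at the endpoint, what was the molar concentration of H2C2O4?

0.210 M

n(KMnO4) = 0.05443 x 0.01695 = 0.0009226 mol.
From the balanced equation, 2 mol KMnO4 reacts with 5 mol H2C2O4, so n(H2C2O4) = 0.0009226 x 5/2 = 0.002306 mol.
[H2C2O4] = 0.002306 / 0.01099 L = 0.210 M.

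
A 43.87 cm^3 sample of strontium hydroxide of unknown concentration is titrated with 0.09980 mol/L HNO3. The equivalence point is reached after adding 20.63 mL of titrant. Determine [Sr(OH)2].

0.0235 M

n(HNO3) delivered = 0.09980 x 0.02063 = 0.002059 mol.
The reaction is 1 Sr(OH)2 + 2 HNO3, so n(Sr(OH)2) = 0.002059 x 1/2 = 0.001029 mol.
[Sr(OH)2] = 0.001029 mol / 0.04387 L = 0.0235 M.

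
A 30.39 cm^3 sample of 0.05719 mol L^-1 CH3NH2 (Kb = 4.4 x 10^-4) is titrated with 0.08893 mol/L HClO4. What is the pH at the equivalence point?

n(CH3NH2) = 0.05719 x 0.03039 = 0.001738 mol; V(HClO4) at equivalence = 0.001738/0.08893 = 0.01954 L.
At equivalence the base is fully converted to CH3NH3+; total volume = 0.04993 L, so [CH3NH3+] = 0.001738/0.04993 = 0.03481 M.
Ka(CH3NH3+) = Kw/Kb = 1.0e-14 / 4.4 x 10^-4 = 2.27e-11.
[H^+] = sqrt(Ka x [CH3NH3+]) = sqrt(2.27e-11 x 0.03481) = 8.89e-7 M.
pH = -log(8.89e-7) = 6.05.

6.05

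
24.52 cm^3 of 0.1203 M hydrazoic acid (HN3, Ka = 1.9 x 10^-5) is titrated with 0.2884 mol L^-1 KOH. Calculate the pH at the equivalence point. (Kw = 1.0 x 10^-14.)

8.83

n(HN3) = 0.1203 x 0.02452 = 0.002950 mol; V(KOH) at equivalence = 0.002950/0.2884 = 0.01023 L.
At equivalence all the acid is converted to N3-; total volume = 0.02452 + 0.01023 = 0.03475 L, so [N3-] = 0.002950/0.03475 = 0.08489 M.
Kb = Kw/Ka = 1.0e-14 / 1.9 x 10^-5 = 5.26e-10.
[OH^-] = sqrt(Kb x [N3-]) = sqrt(5.26e-10 x 0.08489) = 6.68e-6 M.
pOH = 5.17, so pH = 14.00 - 5.17 = 8.83.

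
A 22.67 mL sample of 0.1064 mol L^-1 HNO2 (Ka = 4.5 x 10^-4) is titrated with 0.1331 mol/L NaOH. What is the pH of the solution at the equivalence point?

8.06

n(HNO2) = 0.1064 x 0.02267 = 0.002412 mol; V(NaOH) at equivalence = 0.002412/0.1331 = 0.01812 L.
At equivalence all the acid is converted to NO2-; total volume = 0.02267 + 0.01812 = 0.04079 L, so [NO2-] = 0.002412/0.04079 = 0.05913 M.
Kb = Kw/Ka = 1.0e-14 / 4.5 x 10^-4 = 2.22e-11.
[OH^-] = sqrt(Kb x [NO2-]) = sqrt(2.22e-11 x 0.05913) = 1.15e-6 M.
pOH = 5.94, so pH = 14.00 - 5.94 = 8.06.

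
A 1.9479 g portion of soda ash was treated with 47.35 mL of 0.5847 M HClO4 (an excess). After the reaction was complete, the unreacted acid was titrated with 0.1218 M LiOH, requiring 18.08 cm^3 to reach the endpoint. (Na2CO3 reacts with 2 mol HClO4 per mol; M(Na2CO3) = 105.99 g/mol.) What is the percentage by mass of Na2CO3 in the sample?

69.3%

Total n(HClO4) added = 0.5847 x 0.04735 = 0.02769 mol.
n(LiOH) used = 0.1218 x 0.01808 = 0.002202 mol, which equals the excess n(HClO4).
So n(HClO4) consumed by the sample = 0.02769 - 0.002202 = 0.02548 mol.
n(Na2CO3) = 0.02548 / 2 = 0.01274 mol.
mass Na2CO3 = 0.01274 x 105.99 = 1.350 g, so %Na2CO3 = 1.350/1.9479 x 100 = 69.3%.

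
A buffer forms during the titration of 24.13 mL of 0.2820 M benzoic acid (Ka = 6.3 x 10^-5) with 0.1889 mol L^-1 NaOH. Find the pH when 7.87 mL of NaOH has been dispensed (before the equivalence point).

Initial n(C6H5COOH) = 0.2820 x 0.02413 = 0.006805 mol.
n(NaOH) added = 0.1889 x 0.007870 = 0.001487 mol, converting that many moles of C6H5COOH to C6H5COO-.
Remaining n(C6H5COOH) = 0.005318 mol; n(C6H5COO-) = 0.001487 mol.
By Henderson-Hasselbalch, pH = pKa + log([A^-]/[HA]) = 4.20 + log(0.001487/0.005318) = 4.20 + (-0.55) = 3.65.

3.65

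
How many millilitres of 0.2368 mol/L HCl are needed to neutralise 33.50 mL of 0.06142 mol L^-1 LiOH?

n(LiOH) = 0.06142 mol/L x 0.03350 L = 0.002058 mol.
At equivalence n(HCl) = n(LiOH) = 0.002058 mol.
V(HCl) = 0.002058 / 0.2368 = 0.008689 L = 8.69 mL.

8.69 mL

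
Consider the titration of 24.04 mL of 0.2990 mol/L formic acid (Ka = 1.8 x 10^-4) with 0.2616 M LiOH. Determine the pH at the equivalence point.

8.44

n(HCOOH) = 0.2990 x 0.02404 = 0.007188 mol; V(LiOH) at equivalence = 0.007188/0.2616 = 0.02748 L.
At equivalence all the acid is converted to HCOO-; total volume = 0.02404 + 0.02748 = 0.05152 L, so [HCOO-] = 0.007188/0.05152 = 0.1395 M.
Kb = Kw/Ka = 1.0e-14 / 1.8 x 10^-4 = 5.56e-11.
[OH^-] = sqrt(Kb x [HCOO-]) = sqrt(5.56e-11 x 0.1395) = 2.78e-6 M.
pOH = 5.56, so pH = 14.00 - 5.56 = 8.44.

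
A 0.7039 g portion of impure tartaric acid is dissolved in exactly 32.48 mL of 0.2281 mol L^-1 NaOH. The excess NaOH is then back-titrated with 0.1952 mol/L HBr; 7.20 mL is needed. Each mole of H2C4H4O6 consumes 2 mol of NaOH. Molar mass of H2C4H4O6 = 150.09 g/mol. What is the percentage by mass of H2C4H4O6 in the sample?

Total n(NaOH) added = 0.2281 x 0.03248 = 0.007409 mol.
n(HBr) used = 0.1952 x 0.007200 = 0.001405 mol, which equals the excess n(NaOH).
So n(NaOH) consumed by the sample = 0.007409 - 0.001405 = 0.006003 mol.
n(H2C4H4O6) = 0.006003 / 2 = 0.003002 mol.
mass H2C4H4O6 = 0.003002 x 150.09 = 0.4505 g, so %H2C4H4O6 = 0.4505/0.7039 x 100 = 64.0%.

64.0%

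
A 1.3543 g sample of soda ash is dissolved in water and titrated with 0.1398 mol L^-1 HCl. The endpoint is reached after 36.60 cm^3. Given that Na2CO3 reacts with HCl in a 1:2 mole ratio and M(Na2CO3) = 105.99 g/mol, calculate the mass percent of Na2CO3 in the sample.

n(HCl) = 0.1398 x 0.03660 = 0.005117 mol.
n(Na2CO3) = 0.005117 / 2 = 0.002558 mol.
mass of Na2CO3 = 0.002558 x 105.99 = 0.2712 g.
% purity = 0.2712 / 1.3543 x 100 = 20.0%.

20.0%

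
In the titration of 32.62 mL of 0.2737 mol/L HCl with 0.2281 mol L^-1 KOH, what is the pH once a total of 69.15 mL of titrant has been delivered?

12.83

n(acid) = 0.2737 x 0.03262 = 0.008928 mol; n(KOH) added = 0.2281 x 0.06915 = 0.01577 mol.
Base is in excess by 0.01577 - 0.008928 = 0.006845 mol in a total volume of 0.1018 L.
[OH^-] = 0.006845/0.1018 = 0.06726 M, so pOH = 1.17 and pH = 14.00 - 1.17 = 12.83.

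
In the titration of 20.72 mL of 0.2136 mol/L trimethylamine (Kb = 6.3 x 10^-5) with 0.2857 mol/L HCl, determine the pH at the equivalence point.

n((CH3)3N) = 0.2136 x 0.02072 = 0.004426 mol; V(HCl) at equivalence = 0.004426/0.2857 = 0.01549 L.
At equivalence the base is fully converted to (CH3)3NH+; total volume = 0.03621 L, so [(CH3)3NH+] = 0.004426/0.03621 = 0.1222 M.
Ka((CH3)3NH+) = Kw/Kb = 1.0e-14 / 6.3 x 10^-5 = 1.59e-10.
[H^+] = sqrt(Ka x [(CH3)3NH+]) = sqrt(1.59e-10 x 0.1222) = 4.40e-6 M.
pH = -log(4.40e-6) = 5.36.

5.36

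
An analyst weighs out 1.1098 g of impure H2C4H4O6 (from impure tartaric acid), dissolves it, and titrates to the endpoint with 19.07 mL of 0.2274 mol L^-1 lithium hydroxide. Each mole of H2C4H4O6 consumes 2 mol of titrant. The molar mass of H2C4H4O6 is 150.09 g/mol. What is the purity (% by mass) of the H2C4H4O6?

29.3%

n(LiOH) = 0.2274 x 0.01907 = 0.004337 mol.
n(H2C4H4O6) = 0.004337 / 2 = 0.002168 mol.
mass of H2C4H4O6 = 0.002168 x 150.09 = 0.3254 g.
% purity = 0.3254 / 1.1098 x 100 = 29.3%.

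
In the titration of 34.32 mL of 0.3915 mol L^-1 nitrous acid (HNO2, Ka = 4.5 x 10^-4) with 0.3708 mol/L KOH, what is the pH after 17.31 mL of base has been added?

3.31

Initial n(HNO2) = 0.3915 x 0.03432 = 0.01344 mol.
n(KOH) added = 0.3708 x 0.01731 = 0.006419 mol, converting that many moles of HNO2 to NO2-.
Remaining n(HNO2) = 0.007018 mol; n(NO2-) = 0.006419 mol.
By Henderson-Hasselbalch, pH = pKa + log([A^-]/[HA]) = 3.35 + log(0.006419/0.007018) = 3.35 + (-0.04) = 3.31.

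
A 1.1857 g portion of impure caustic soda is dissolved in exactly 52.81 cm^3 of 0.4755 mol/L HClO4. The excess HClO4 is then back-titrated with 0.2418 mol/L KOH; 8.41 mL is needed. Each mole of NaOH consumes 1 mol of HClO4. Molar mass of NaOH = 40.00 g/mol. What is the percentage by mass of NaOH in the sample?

77.9%

Total n(HClO4) added = 0.4755 x 0.05281 = 0.02511 mol.
n(KOH) used = 0.2418 x 0.008410 = 0.002034 mol, which equals the excess n(HClO4).
So n(HClO4) consumed by the sample = 0.02511 - 0.002034 = 0.02308 mol.
n(NaOH) = 0.02308 / 1 = 0.02308 mol.
mass NaOH = 0.02308 x 40.00 = 0.9231 g, so %NaOH = 0.9231/1.1857 x 100 = 77.9%.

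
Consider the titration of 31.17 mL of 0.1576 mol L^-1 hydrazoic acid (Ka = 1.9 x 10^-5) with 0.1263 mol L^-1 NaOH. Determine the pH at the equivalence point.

n(HN3) = 0.1576 x 0.03117 = 0.004912 mol; V(NaOH) at equivalence = 0.004912/0.1263 = 0.03889 L.
At equivalence all the acid is converted to N3-; total volume = 0.03117 + 0.03889 = 0.07006 L, so [N3-] = 0.004912/0.07006 = 0.07011 M.
Kb = Kw/Ka = 1.0e-14 / 1.9 x 10^-5 = 5.26e-10.
[OH^-] = sqrt(Kb x [N3-]) = sqrt(5.26e-10 x 0.07011) = 6.07e-6 M.
pOH = 5.22, so pH = 14.00 - 5.22 = 8.78.

8.78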